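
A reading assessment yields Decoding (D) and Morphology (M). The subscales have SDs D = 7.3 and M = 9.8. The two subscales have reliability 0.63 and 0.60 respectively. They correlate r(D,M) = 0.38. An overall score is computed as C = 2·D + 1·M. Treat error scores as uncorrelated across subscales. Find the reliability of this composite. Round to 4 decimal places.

Var(C) = 2²·7.3² + 9.8² + 2·[2·7.3·9.8·0.38] = 309.2 + 108.741 = 417.941.
With uncorrelated errors the cross-covariances are all true-score covariance, so they carry over unchanged; only the diagonal terms shrink to ρᵢσᵢ².
True-score variance = [2²·7.3²·0.63 + 9.8²·0.60] + 108.741 = 191.915 + 108.741 = 300.656.
Reliability = 300.656 / 417.941 = 0.7194.

0.7194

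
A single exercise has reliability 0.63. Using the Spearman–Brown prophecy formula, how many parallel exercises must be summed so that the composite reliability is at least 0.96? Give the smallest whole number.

15

k ≥ ρ*(1−ρ₁)/(ρ₁(1−ρ*)) = 0.96·0.37 / (0.63·0.04) = 14.095.
Smallest integer k = 15.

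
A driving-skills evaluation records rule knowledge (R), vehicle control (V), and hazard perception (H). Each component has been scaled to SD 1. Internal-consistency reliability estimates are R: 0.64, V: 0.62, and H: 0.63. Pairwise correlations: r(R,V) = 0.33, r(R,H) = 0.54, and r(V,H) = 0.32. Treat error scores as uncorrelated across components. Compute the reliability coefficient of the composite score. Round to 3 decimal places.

0.794

Var(R+V+H) = 3 + 2·[0.33 + 0.54 + 0.32] = 3 + 2.38 = 5.38.
With uncorrelated errors the cross-covariances are all true-score covariance, so they carry over unchanged; only the diagonal terms shrink to ρᵢσᵢ².
True-score variance = [0.64 + 0.62 + 0.63] + 2.38 = 1.89 + 2.38 = 4.27.
Reliability = 4.27 / 5.38 = 0.794.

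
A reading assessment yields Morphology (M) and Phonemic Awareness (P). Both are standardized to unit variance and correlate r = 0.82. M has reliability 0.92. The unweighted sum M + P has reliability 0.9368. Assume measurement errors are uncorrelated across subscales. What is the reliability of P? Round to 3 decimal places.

Var(M+P) = 2 + 2·0.82 = 3.640.
True-score variance = ρ_M + ρ_P + 2·0.82, so 0.9368 = (0.92 + ρ_P + 1.64) / 3.640.
ρ_P = 0.9368·3.640 − 0.92 − 1.64 = 0.850.

0.850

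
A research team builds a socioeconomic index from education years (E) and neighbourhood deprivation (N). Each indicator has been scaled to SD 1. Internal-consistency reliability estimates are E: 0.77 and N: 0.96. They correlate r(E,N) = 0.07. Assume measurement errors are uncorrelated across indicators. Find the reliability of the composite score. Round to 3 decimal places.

0.874

Var(E+N) = 2 + 2·[0.07] = 2 + 0.14 = 2.14.
With uncorrelated errors the cross-covariances are all true-score covariance, so they carry over unchanged; only the diagonal terms shrink to ρᵢσᵢ².
True-score variance = [0.77 + 0.96] + 0.14 = 1.73 + 0.14 = 1.87.
Reliability = 1.87 / 2.14 = 0.874.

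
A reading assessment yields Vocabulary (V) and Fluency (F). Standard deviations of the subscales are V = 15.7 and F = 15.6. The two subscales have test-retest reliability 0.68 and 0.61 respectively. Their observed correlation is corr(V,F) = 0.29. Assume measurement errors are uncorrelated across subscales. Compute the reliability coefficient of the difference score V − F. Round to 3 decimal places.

0.500

Var(V−F) = 15.7² + 15.6² − 2·15.7·15.6·0.29 = 489.85 − 142.054 = 347.796.
With uncorrelated errors the cross-covariances are all true-score covariance, so they carry over unchanged; only the diagonal terms shrink to ρᵢσᵢ².
True-score variance = [15.7²·0.68 + 15.6²·0.61] − 142.054 = 316.063 − 142.054 = 174.009.
Reliability = 174.009 / 347.796 = 0.500.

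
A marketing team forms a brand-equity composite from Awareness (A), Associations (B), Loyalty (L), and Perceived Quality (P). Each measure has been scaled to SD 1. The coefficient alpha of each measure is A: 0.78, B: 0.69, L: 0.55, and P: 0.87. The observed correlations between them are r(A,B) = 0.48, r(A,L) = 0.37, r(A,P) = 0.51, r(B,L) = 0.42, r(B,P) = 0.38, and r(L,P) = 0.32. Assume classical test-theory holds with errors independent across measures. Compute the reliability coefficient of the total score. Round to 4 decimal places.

0.8761

Var(A+B+L+P) = 4 + 2·[0.48 + 0.37 + 0.51 + 0.42 + 0.38 + 0.32] = 4 + 4.96 = 8.96.
Because errors are independent across components, Cov(Tᵢ,Tⱼ) = Cov(Xᵢ,Xⱼ); the off-diagonal part of the true-score variance is the same as above.
True-score variance = [0.78 + 0.69 + 0.55 + 0.87] + 4.96 = 2.89 + 4.96 = 7.85.
Reliability = 7.85 / 8.96 = 0.8761.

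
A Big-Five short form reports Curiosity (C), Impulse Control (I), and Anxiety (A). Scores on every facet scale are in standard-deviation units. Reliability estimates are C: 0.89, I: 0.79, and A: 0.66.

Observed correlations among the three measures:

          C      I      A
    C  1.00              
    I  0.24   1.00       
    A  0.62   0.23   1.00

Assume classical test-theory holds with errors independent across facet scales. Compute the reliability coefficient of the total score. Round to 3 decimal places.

0.873

Var(C+I+A) = 3 + 2·[0.24 + 0.62 + 0.23] = 3 + 2.18 = 5.18.
Because errors are independent across components, Cov(Tᵢ,Tⱼ) = Cov(Xᵢ,Xⱼ); the off-diagonal part of the true-score variance is the same as above.
True-score variance = [0.89 + 0.79 + 0.66] + 2.18 = 2.34 + 2.18 = 4.52.
Reliability = 4.52 / 5.18 = 0.873.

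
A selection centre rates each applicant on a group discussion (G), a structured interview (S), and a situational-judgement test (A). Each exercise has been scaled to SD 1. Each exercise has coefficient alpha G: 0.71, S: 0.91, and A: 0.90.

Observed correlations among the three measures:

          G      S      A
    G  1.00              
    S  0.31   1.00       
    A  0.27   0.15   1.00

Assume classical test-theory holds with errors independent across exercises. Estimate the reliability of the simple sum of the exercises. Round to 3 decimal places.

Var(G+S+A) = 3 + 2·[0.31 + 0.27 + 0.15] = 3 + 1.46 = 4.46.
Under uncorrelated errors the observed covariances equal the true-score covariances, so only the own-variance terms attenuate.
True-score variance = [0.71 + 0.91 + 0.90] + 1.46 = 2.52 + 1.46 = 3.98.
Reliability = 3.98 / 4.46 = 0.892.

0.892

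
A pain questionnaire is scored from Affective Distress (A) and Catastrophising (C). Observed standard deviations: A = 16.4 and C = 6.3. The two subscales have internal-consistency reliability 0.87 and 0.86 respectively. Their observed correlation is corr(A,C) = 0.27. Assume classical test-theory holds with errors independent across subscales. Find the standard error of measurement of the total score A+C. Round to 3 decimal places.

6.366

Var(total) = 308.65 + 55.7928 = 364.443.
True-score variance = 268.129 + 55.7928 = 323.921, so reliability = 0.8888.
Error variance = 364.443 − 323.921 = 40.5214; SEM = √40.5214 = 6.366.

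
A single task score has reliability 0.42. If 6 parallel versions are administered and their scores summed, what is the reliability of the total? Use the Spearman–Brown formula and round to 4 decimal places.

ρ_k = kρ / (1 + (k−1)ρ) = 6·0.42 / (1 + 5·0.42) = 2.520 / 3.100 = 0.8129.

0.8129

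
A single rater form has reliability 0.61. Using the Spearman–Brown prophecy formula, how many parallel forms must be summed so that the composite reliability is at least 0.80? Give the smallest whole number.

3

k ≥ ρ*(1−ρ₁)/(ρ₁(1−ρ*)) = 0.80·0.39 / (0.61·0.20) = 2.557.
Smallest integer k = 3.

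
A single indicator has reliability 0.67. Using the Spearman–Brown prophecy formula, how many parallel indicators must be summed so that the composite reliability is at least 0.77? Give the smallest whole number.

k ≥ ρ*(1−ρ₁)/(ρ₁(1−ρ*)) = 0.77·0.33 / (0.67·0.23) = 1.649.
Smallest integer k = 2.

2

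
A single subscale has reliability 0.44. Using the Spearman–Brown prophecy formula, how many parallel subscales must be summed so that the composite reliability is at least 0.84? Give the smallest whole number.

k ≥ ρ*(1−ρ₁)/(ρ₁(1−ρ*)) = 0.84·0.56 / (0.44·0.16) = 6.682.
Smallest integer k = 7.

7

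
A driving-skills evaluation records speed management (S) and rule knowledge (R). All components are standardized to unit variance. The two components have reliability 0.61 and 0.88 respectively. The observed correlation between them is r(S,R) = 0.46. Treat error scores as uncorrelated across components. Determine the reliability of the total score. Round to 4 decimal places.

0.8253

Var(S+R) = 2 + 2·[0.46] = 2 + 0.92 = 2.92.
With uncorrelated errors the cross-covariances are all true-score covariance, so they carry over unchanged; only the diagonal terms shrink to ρᵢσᵢ².
True-score variance = [0.61 + 0.88] + 0.92 = 1.49 + 0.92 = 2.41.
Reliability = 2.41 / 2.92 = 0.8253.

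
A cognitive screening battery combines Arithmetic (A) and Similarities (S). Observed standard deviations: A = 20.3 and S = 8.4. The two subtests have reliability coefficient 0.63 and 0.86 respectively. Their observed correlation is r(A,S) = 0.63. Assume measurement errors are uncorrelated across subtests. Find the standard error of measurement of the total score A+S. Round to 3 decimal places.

Var(total) = 482.65 + 214.855 = 697.505.
True-score variance = 320.298 + 214.855 = 535.154, so reliability = 0.7672.
Error variance = 697.505 − 535.154 = 162.352; SEM = √162.352 = 12.742.

12.742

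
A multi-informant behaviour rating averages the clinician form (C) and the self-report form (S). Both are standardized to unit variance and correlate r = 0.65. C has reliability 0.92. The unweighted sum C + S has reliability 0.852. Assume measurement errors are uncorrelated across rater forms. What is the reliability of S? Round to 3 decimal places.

0.592

Var(C+S) = 2 + 2·0.65 = 3.300.
True-score variance = ρ_C + ρ_S + 2·0.65, so 0.852 = (0.92 + ρ_S + 1.30) / 3.300.
ρ_S = 0.852·3.300 − 0.92 − 1.30 = 0.592.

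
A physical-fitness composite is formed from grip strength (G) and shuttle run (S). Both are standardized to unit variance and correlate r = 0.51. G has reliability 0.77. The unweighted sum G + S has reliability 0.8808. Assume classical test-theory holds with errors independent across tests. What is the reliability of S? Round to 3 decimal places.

0.870

Var(G+S) = 2 + 2·0.51 = 3.020.
True-score variance = ρ_G + ρ_S + 2·0.51, so 0.8808 = (0.77 + ρ_S + 1.02) / 3.020.
ρ_S = 0.8808·3.020 − 0.77 − 1.02 = 0.870.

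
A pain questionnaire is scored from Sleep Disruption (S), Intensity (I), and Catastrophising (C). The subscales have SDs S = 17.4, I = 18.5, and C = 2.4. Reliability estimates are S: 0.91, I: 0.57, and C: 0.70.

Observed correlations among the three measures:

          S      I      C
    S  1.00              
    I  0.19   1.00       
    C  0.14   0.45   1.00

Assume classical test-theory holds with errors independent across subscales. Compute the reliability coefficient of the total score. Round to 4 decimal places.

Var(S+I+C) = 17.4² + 18.5² + 2.4² + 2·[17.4·18.5·0.19 + 17.4·2.4·0.14 + 18.5·2.4·0.45] = 650.77 + 173.975 = 824.745.
Under uncorrelated errors the observed covariances equal the true-score covariances, so only the own-variance terms attenuate.
True-score variance = [17.4²·0.91 + 18.5²·0.57 + 2.4²·0.70] + 173.975 = 474.626 + 173.975 = 648.601.
Reliability = 648.601 / 824.745 = 0.7864.

0.7864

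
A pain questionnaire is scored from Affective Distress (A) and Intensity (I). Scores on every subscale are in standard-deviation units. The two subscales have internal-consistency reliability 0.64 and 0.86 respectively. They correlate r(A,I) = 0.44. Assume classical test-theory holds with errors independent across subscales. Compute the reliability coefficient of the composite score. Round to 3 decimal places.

Var(A+I) = 2 + 2·[0.44] = 2 + 0.88 = 2.88.
Under uncorrelated errors the observed covariances equal the true-score covariances, so only the own-variance terms attenuate.
True-score variance = [0.64 + 0.86] + 0.88 = 1.5 + 0.88 = 2.38.
Reliability = 2.38 / 2.88 = 0.826.

0.826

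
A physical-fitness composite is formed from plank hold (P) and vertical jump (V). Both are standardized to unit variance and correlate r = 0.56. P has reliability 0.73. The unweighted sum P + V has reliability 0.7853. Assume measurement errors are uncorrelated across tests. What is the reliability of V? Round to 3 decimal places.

Var(P+V) = 2 + 2·0.56 = 3.120.
True-score variance = ρ_P + ρ_V + 2·0.56, so 0.7853 = (0.73 + ρ_V + 1.12) / 3.120.
ρ_V = 0.7853·3.120 − 0.73 − 1.12 = 0.600.

0.600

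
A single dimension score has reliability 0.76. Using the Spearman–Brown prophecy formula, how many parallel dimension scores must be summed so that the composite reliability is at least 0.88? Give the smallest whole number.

3

k ≥ ρ*(1−ρ₁)/(ρ₁(1−ρ*)) = 0.88·0.24 / (0.76·0.12) = 2.316.
Smallest integer k = 3.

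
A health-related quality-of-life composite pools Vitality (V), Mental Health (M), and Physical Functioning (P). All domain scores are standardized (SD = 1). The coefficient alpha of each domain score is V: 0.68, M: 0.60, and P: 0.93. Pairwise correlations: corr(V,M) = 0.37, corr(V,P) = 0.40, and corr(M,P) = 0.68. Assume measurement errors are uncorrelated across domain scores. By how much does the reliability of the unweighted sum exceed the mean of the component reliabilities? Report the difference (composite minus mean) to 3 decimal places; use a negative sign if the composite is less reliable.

0.129

Var(sum) = 3 + 2.9 = 5.9; true-score variance = 2.21 + 2.9 = 5.11; composite reliability = 0.8661.
Mean component reliability = 0.7367.
Difference = 0.8661 − 0.7367 = 0.129.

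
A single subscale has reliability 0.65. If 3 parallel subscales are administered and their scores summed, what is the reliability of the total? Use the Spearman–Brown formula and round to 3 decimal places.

ρ_k = kρ / (1 + (k−1)ρ) = 3·0.65 / (1 + 2·0.65) = 1.950 / 2.300 = 0.848.

0.848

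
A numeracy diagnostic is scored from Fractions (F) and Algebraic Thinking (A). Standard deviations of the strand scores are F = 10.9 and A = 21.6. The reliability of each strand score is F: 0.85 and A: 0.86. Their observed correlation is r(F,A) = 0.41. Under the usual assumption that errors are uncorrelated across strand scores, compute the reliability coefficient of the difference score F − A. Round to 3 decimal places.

Var(F−A) = 10.9² + 21.6² − 2·10.9·21.6·0.41 = 585.37 − 193.061 = 392.309.
Because errors are independent across components, Cov(Tᵢ,Tⱼ) = Cov(Xᵢ,Xⱼ); the off-diagonal part of the true-score variance is the same as above.
True-score variance = [10.9²·0.85 + 21.6²·0.86] − 193.061 = 502.23 − 193.061 = 309.169.
Reliability = 309.169 / 392.309 = 0.788.

0.788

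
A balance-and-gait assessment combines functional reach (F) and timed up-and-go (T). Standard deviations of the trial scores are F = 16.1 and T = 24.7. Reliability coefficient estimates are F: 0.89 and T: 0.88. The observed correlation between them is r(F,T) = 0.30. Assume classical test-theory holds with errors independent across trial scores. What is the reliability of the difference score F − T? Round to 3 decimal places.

Var(F−T) = 16.1² + 24.7² − 2·16.1·24.7·0.30 = 869.3 − 238.602 = 630.698.
Under uncorrelated errors the observed covariances equal the true-score covariances, so only the own-variance terms attenuate.
True-score variance = [16.1²·0.89 + 24.7²·0.88] − 238.602 = 767.576 − 238.602 = 528.974.
Reliability = 528.974 / 630.698 = 0.839.

0.839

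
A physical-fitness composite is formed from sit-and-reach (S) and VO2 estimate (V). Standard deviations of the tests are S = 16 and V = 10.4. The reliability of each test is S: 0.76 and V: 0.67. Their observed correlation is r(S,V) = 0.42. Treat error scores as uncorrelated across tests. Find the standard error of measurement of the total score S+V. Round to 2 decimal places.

9.86

Var(total) = 364.16 + 139.776 = 503.936.
True-score variance = 267.027 + 139.776 = 406.803, so reliability = 0.8073.
Error variance = 503.936 − 406.803 = 97.1328; SEM = √97.1328 = 9.86.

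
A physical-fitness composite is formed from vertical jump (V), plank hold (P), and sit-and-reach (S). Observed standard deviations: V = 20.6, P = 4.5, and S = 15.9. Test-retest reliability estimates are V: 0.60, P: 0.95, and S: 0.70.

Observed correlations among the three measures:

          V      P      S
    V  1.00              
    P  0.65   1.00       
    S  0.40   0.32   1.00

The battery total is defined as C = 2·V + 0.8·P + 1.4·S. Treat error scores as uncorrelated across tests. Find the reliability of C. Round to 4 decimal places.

0.7398

Var(C) = 2²·20.6² + 0.8²·4.5² + 1.4²·15.9² + 2·[1.6·20.6·4.5·0.65 + 2.8·20.6·15.9·0.40 + 1.12·4.5·15.9·0.32] = 2205.91 + 977.793 = 3183.7.
Under uncorrelated errors the observed covariances equal the true-score covariances, so only the own-variance terms attenuate.
True-score variance = [2²·20.6²·0.60 + 0.8²·4.5²·0.95 + 1.4²·15.9²·0.70] + 977.793 = 1377.63 + 977.793 = 2355.42.
Reliability = 2355.42 / 3183.7 = 0.7398.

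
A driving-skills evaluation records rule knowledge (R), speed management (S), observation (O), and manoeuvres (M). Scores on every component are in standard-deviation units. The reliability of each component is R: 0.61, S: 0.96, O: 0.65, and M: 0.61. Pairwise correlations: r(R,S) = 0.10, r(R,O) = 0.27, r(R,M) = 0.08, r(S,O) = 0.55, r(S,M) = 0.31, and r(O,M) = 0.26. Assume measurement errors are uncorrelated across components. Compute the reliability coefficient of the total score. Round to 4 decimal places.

0.8361

Var(R+S+O+M) = 4 + 2·[0.10 + 0.27 + 0.08 + 0.55 + 0.31 + 0.26] = 4 + 3.14 = 7.14.
With uncorrelated errors the cross-covariances are all true-score covariance, so they carry over unchanged; only the diagonal terms shrink to ρᵢσᵢ².
True-score variance = [0.61 + 0.96 + 0.65 + 0.61] + 3.14 = 2.83 + 3.14 = 5.97.
Reliability = 5.97 / 7.14 = 0.8361.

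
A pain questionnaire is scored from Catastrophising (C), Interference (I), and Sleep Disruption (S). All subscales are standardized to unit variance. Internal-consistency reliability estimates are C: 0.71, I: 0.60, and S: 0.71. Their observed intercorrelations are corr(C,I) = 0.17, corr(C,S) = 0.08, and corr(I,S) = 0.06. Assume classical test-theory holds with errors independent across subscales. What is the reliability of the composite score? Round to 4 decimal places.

0.7293

Var(C+I+S) = 3 + 2·[0.17 + 0.08 + 0.06] = 3 + 0.62 = 3.62.
With uncorrelated errors the cross-covariances are all true-score covariance, so they carry over unchanged; only the diagonal terms shrink to ρᵢσᵢ².
True-score variance = [0.71 + 0.60 + 0.71] + 0.62 = 2.02 + 0.62 = 2.64.
Reliability = 2.64 / 3.62 = 0.7293.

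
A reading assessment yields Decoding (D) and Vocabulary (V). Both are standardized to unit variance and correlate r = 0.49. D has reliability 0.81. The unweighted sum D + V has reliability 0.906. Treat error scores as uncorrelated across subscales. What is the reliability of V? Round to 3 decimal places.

0.910

Var(D+V) = 2 + 2·0.49 = 2.980.
True-score variance = ρ_D + ρ_V + 2·0.49, so 0.906 = (0.81 + ρ_V + 0.98) / 2.980.
ρ_V = 0.906·2.980 − 0.81 − 0.98 = 0.910.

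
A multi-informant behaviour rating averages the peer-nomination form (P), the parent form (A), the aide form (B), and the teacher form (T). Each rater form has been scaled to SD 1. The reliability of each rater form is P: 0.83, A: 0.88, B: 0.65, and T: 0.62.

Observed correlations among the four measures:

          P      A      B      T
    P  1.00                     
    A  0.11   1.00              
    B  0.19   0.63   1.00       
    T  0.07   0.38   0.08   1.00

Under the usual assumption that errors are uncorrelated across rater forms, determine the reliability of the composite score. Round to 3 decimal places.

0.853

Var(P+A+B+T) = 4 + 2·[0.11 + 0.19 + 0.07 + 0.63 + 0.38 + 0.08] = 4 + 2.92 = 6.92.
Under uncorrelated errors the observed covariances equal the true-score covariances, so only the own-variance terms attenuate.
True-score variance = [0.83 + 0.88 + 0.65 + 0.62] + 2.92 = 2.98 + 2.92 = 5.9.
Reliability = 5.9 / 6.92 = 0.853.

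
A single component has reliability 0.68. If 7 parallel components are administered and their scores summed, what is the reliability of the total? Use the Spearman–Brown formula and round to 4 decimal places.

ρ_k = kρ / (1 + (k−1)ρ) = 7·0.68 / (1 + 6·0.68) = 4.760 / 5.080 = 0.9370.

0.9370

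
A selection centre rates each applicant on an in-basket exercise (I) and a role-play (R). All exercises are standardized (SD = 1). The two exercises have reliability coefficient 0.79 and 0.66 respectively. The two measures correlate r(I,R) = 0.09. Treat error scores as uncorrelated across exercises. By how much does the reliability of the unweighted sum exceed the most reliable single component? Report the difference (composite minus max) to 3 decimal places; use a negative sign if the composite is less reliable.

-0.042

Var(sum) = 2 + 0.18 = 2.18; true-score variance = 1.45 + 0.18 = 1.63; composite reliability = 0.7477.
Max component reliability = 0.7900.
Difference = 0.7477 − 0.7900 = -0.042.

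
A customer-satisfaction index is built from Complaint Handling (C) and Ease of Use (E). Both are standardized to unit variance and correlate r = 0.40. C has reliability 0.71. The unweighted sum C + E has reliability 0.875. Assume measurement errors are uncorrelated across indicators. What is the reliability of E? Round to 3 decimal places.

Var(C+E) = 2 + 2·0.40 = 2.800.
True-score variance = ρ_C + ρ_E + 2·0.40, so 0.875 = (0.71 + ρ_E + 0.80) / 2.800.
ρ_E = 0.875·2.800 − 0.71 − 0.80 = 0.940.

0.940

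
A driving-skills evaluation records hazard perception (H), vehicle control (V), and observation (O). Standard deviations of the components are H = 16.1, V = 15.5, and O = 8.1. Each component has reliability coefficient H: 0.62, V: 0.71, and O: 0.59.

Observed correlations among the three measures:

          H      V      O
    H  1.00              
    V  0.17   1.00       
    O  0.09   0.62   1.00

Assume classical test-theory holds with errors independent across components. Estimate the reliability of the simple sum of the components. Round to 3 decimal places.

Var(H+V+O) = 16.1² + 15.5² + 8.1² + 2·[16.1·15.5·0.17 + 16.1·8.1·0.09 + 15.5·8.1·0.62] = 565.07 + 264.003 = 829.073.
With uncorrelated errors the cross-covariances are all true-score covariance, so they carry over unchanged; only the diagonal terms shrink to ρᵢσᵢ².
True-score variance = [16.1²·0.62 + 15.5²·0.71 + 8.1²·0.59] + 264.003 = 369.998 + 264.003 = 634.
Reliability = 634 / 829.073 = 0.765.

0.765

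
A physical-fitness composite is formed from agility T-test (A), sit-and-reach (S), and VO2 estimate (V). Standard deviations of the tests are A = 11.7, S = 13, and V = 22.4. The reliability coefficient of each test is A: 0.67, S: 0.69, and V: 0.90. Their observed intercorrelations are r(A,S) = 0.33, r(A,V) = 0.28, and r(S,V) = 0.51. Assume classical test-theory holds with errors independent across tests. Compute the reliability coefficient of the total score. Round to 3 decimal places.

Var(A+S+V) = 11.7² + 13² + 22.4² + 2·[11.7·13·0.33 + 11.7·22.4·0.28 + 13·22.4·0.51] = 807.65 + 544.175 = 1351.82.
Under uncorrelated errors the observed covariances equal the true-score covariances, so only the own-variance terms attenuate.
True-score variance = [11.7²·0.67 + 13²·0.69 + 22.4²·0.90] + 544.175 = 659.91 + 544.175 = 1204.09.
Reliability = 1204.09 / 1351.82 = 0.891.

0.891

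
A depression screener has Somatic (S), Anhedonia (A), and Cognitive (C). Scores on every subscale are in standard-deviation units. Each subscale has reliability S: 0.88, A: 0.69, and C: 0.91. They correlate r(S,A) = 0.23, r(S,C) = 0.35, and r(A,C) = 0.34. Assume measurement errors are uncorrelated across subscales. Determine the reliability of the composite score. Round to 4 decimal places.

0.8926

Var(S+A+C) = 3 + 2·[0.23 + 0.35 + 0.34] = 3 + 1.84 = 4.84.
With uncorrelated errors the cross-covariances are all true-score covariance, so they carry over unchanged; only the diagonal terms shrink to ρᵢσᵢ².
True-score variance = [0.88 + 0.69 + 0.91] + 1.84 = 2.48 + 1.84 = 4.32.
Reliability = 4.32 / 4.84 = 0.8926.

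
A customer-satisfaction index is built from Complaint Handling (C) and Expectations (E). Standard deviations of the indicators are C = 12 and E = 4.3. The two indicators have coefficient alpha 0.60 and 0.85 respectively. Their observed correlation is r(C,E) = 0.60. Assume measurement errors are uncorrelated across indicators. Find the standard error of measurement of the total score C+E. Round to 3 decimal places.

7.770

Var(total) = 162.49 + 61.92 = 224.41.
True-score variance = 102.116 + 61.92 = 164.036, so reliability = 0.7310.
Error variance = 224.41 − 164.036 = 60.3735; SEM = √60.3735 = 7.770.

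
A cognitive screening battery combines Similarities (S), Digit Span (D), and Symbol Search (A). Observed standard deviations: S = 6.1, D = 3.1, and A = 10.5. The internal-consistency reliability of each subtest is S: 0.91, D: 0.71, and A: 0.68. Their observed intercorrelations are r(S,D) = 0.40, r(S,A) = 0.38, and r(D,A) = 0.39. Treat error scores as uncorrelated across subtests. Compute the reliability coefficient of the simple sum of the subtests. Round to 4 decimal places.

Var(S+D+A) = 6.1² + 3.1² + 10.5² + 2·[6.1·3.1·0.40 + 6.1·10.5·0.38 + 3.1·10.5·0.39] = 157.07 + 89.195 = 246.265.
Under uncorrelated errors the observed covariances equal the true-score covariances, so only the own-variance terms attenuate.
True-score variance = [6.1²·0.91 + 3.1²·0.71 + 10.5²·0.68] + 89.195 = 115.654 + 89.195 = 204.849.
Reliability = 204.849 / 246.265 = 0.8318.

0.8318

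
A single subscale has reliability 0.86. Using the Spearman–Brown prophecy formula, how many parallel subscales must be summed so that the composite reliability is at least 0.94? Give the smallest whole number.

k ≥ ρ*(1−ρ₁)/(ρ₁(1−ρ*)) = 0.94·0.14 / (0.86·0.06) = 2.550.
Smallest integer k = 3.

3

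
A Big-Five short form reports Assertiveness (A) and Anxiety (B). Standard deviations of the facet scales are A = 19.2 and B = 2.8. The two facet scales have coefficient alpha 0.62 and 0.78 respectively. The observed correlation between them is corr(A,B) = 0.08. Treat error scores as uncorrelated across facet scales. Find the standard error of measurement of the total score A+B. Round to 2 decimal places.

Var(total) = 376.48 + 8.6016 = 385.082.
True-score variance = 234.672 + 8.6016 = 243.274, so reliability = 0.6317.
Error variance = 385.082 − 243.274 = 141.808; SEM = √141.808 = 11.91.

11.91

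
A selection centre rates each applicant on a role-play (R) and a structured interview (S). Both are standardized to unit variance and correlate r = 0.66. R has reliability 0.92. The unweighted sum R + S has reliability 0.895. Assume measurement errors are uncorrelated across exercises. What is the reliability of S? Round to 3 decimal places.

0.731

Var(R+S) = 2 + 2·0.66 = 3.320.
True-score variance = ρ_R + ρ_S + 2·0.66, so 0.895 = (0.92 + ρ_S + 1.32) / 3.320.
ρ_S = 0.895·3.320 − 0.92 − 1.32 = 0.731.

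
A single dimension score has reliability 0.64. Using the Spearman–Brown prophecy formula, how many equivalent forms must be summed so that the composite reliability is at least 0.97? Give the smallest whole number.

19

k ≥ ρ*(1−ρ₁)/(ρ₁(1−ρ*)) = 0.97·0.36 / (0.64·0.03) = 18.187.
Smallest integer k = 19.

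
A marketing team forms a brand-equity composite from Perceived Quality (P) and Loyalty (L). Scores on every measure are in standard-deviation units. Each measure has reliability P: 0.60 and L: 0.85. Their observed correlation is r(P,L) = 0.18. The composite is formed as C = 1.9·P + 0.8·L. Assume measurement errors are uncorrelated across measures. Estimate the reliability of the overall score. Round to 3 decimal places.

0.679

Var(C) = 1.9² + 0.8² + 2·[1.52·0.18] = 4.25 + 0.5472 = 4.7972.
Because errors are independent across components, Cov(Tᵢ,Tⱼ) = Cov(Xᵢ,Xⱼ); the off-diagonal part of the true-score variance is the same as above.
True-score variance = [1.9²·0.60 + 0.8²·0.85] + 0.5472 = 2.71 + 0.5472 = 3.2572.
Reliability = 3.2572 / 4.7972 = 0.679.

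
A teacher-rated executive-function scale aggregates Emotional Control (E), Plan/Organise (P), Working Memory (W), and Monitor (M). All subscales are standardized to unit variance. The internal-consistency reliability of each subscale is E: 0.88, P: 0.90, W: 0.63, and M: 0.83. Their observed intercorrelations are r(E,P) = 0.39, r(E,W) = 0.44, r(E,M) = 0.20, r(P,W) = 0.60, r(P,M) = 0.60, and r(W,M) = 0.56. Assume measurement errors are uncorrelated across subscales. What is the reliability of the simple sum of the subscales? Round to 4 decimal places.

0.9207

Var(E+P+W+M) = 4 + 2·[0.39 + 0.44 + 0.20 + 0.60 + 0.60 + 0.56] = 4 + 5.58 = 9.58.
With uncorrelated errors the cross-covariances are all true-score covariance, so they carry over unchanged; only the diagonal terms shrink to ρᵢσᵢ².
True-score variance = [0.88 + 0.90 + 0.63 + 0.83] + 5.58 = 3.24 + 5.58 = 8.82.
Reliability = 8.82 / 9.58 = 0.9207.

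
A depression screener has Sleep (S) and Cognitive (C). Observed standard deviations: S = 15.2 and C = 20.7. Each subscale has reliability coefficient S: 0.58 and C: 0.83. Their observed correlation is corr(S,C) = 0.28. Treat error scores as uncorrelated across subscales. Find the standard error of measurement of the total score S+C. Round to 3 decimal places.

Var(total) = 659.53 + 176.198 = 835.728.
True-score variance = 489.65 + 176.198 = 665.848, so reliability = 0.7967.
Error variance = 835.728 − 665.848 = 169.88; SEM = √169.88 = 13.034.

13.034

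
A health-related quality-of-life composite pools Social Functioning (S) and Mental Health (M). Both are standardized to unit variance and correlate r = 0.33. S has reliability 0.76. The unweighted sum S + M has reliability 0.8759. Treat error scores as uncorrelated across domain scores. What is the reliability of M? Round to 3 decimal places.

Var(S+M) = 2 + 2·0.33 = 2.660.
True-score variance = ρ_S + ρ_M + 2·0.33, so 0.8759 = (0.76 + ρ_M + 0.66) / 2.660.
ρ_M = 0.8759·2.660 − 0.76 − 0.66 = 0.910.

0.910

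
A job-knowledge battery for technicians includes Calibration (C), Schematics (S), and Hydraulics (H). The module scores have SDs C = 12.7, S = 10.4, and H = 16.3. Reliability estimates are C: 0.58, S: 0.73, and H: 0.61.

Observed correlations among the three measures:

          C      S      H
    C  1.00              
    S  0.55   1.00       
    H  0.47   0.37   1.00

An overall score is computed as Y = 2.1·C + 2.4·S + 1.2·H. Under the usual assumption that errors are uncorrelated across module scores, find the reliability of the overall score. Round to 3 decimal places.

0.813

Var(Y) = 2.1²·12.7² + 2.4²·10.4² + 1.2²·16.3² + 2·[5.04·12.7·10.4·0.55 + 2.52·12.7·16.3·0.47 + 2.88·10.4·16.3·0.37] = 1716.88 + 1583.9 = 3300.78.
Because errors are independent across components, Cov(Tᵢ,Tⱼ) = Cov(Xᵢ,Xⱼ); the off-diagonal part of the true-score variance is the same as above.
True-score variance = [2.1²·12.7²·0.58 + 2.4²·10.4²·0.73 + 1.2²·16.3²·0.61] + 1583.9 = 1100.72 + 1583.9 = 2684.62.
Reliability = 2684.62 / 3300.78 = 0.813.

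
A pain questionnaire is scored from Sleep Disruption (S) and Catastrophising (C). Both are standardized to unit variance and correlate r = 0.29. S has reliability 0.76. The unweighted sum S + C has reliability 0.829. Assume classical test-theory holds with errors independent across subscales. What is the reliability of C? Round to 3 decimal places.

Var(S+C) = 2 + 2·0.29 = 2.580.
True-score variance = ρ_S + ρ_C + 2·0.29, so 0.829 = (0.76 + ρ_C + 0.58) / 2.580.
ρ_C = 0.829·2.580 − 0.76 − 0.58 = 0.799.

0.799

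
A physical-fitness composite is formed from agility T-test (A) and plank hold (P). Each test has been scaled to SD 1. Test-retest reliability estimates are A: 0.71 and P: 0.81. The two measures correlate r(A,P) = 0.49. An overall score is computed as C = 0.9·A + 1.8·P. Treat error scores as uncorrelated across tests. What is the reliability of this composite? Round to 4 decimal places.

0.8491

Var(C) = 0.9² + 1.8² + 2·[1.62·0.49] = 4.05 + 1.5876 = 5.6376.
With uncorrelated errors the cross-covariances are all true-score covariance, so they carry over unchanged; only the diagonal terms shrink to ρᵢσᵢ².
True-score variance = [0.9²·0.71 + 1.8²·0.81] + 1.5876 = 3.1995 + 1.5876 = 4.7871.
Reliability = 4.7871 / 5.6376 = 0.8491.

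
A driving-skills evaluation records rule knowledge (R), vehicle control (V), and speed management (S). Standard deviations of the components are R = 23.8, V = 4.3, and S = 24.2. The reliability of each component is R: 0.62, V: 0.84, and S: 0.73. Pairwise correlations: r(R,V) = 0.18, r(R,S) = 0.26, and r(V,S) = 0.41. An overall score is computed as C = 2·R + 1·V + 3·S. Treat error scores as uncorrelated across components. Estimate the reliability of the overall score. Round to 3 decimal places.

Var(C) = 2²·23.8² + 4.3² + 3²·24.2² + 2·[2·23.8·4.3·0.18 + 6·23.8·24.2·0.26 + 3·4.3·24.2·0.41] = 7555.01 + 2126.67 = 9681.68.
Under uncorrelated errors the observed covariances equal the true-score covariances, so only the own-variance terms attenuate.
True-score variance = [2²·23.8²·0.62 + 4.3²·0.84 + 3²·24.2²·0.73] + 2126.67 = 5267.96 + 2126.67 = 7394.63.
Reliability = 7394.63 / 9681.68 = 0.764.

0.764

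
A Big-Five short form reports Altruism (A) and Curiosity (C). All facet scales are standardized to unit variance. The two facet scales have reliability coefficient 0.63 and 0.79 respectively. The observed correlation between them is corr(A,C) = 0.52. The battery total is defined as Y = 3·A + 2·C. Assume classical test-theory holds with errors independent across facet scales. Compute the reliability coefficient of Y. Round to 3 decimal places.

Var(Y) = 3² + 2² + 2·[6·0.52] = 13 + 6.24 = 19.24.
Because errors are independent across components, Cov(Tᵢ,Tⱼ) = Cov(Xᵢ,Xⱼ); the off-diagonal part of the true-score variance is the same as above.
True-score variance = [3²·0.63 + 2²·0.79] + 6.24 = 8.83 + 6.24 = 15.07.
Reliability = 15.07 / 19.24 = 0.783.

0.783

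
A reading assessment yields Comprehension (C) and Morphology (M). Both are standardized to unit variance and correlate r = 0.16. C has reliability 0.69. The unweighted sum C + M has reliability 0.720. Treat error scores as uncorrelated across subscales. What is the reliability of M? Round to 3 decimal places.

Var(C+M) = 2 + 2·0.16 = 2.320.
True-score variance = ρ_C + ρ_M + 2·0.16, so 0.720 = (0.69 + ρ_M + 0.32) / 2.320.
ρ_M = 0.720·2.320 − 0.69 − 0.32 = 0.660.

0.660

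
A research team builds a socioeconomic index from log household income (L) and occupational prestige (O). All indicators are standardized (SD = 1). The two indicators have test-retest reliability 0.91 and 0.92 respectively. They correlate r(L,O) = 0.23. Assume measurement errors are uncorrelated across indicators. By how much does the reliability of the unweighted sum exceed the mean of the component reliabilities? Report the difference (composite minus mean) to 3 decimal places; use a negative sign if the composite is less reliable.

Var(sum) = 2 + 0.46 = 2.46; true-score variance = 1.83 + 0.46 = 2.29; composite reliability = 0.9309.
Mean component reliability = 0.9150.
Difference = 0.9309 − 0.9150 = 0.016.

0.016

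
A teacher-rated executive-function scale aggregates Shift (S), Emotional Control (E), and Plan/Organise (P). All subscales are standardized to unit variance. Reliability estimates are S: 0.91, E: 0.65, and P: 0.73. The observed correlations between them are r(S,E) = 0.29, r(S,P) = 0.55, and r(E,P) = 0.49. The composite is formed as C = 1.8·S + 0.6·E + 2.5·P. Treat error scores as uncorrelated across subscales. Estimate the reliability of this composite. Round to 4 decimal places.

Var(C) = 1.8² + 0.6² + 2.5² + 2·[1.08·0.29 + 4.5·0.55 + 1.5·0.49] = 9.85 + 7.0464 = 16.8964.
Because errors are independent across components, Cov(Tᵢ,Tⱼ) = Cov(Xᵢ,Xⱼ); the off-diagonal part of the true-score variance is the same as above.
True-score variance = [1.8²·0.91 + 0.6²·0.65 + 2.5²·0.73] + 7.0464 = 7.7449 + 7.0464 = 14.7913.
Reliability = 14.7913 / 16.8964 = 0.8754.

0.8754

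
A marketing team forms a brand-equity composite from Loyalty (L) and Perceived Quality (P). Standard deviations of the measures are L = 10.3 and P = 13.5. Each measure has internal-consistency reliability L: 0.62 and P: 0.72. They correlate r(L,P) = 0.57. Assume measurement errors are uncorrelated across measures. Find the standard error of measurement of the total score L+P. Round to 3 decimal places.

Var(total) = 288.34 + 158.517 = 446.857.
True-score variance = 196.996 + 158.517 = 355.513, so reliability = 0.7956.
Error variance = 446.857 − 355.513 = 91.3442; SEM = √91.3442 = 9.557.

9.557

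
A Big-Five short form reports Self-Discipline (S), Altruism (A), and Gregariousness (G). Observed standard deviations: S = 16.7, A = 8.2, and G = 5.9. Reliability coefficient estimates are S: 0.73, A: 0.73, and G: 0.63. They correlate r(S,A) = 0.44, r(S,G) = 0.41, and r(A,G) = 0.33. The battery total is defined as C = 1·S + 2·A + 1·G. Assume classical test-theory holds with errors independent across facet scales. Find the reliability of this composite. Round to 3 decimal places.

0.834

Var(C) = 16.7² + 2²·8.2² + 5.9² + 2·[2·16.7·8.2·0.44 + 16.7·5.9·0.41 + 2·8.2·5.9·0.33] = 582.66 + 385.671 = 968.331.
With uncorrelated errors the cross-covariances are all true-score covariance, so they carry over unchanged; only the diagonal terms shrink to ρᵢσᵢ².
True-score variance = [16.7²·0.73 + 2²·8.2²·0.73 + 5.9²·0.63] + 385.671 = 421.861 + 385.671 = 807.531.
Reliability = 807.531 / 968.331 = 0.834.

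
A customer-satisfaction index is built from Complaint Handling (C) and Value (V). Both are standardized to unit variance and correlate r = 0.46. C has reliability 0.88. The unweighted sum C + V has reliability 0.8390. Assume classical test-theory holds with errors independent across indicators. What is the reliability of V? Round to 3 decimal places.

0.650

Var(C+V) = 2 + 2·0.46 = 2.920.
True-score variance = ρ_C + ρ_V + 2·0.46, so 0.8390 = (0.88 + ρ_V + 0.92) / 2.920.
ρ_V = 0.8390·2.920 − 0.88 − 0.92 = 0.650.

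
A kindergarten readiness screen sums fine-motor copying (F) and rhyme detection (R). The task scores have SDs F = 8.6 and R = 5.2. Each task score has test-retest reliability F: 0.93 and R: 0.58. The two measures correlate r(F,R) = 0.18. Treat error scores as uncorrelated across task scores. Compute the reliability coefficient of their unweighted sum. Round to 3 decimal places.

Var(F+R) = 8.6² + 5.2² + 2·[8.6·5.2·0.18] = 101 + 16.0992 = 117.099.
Under uncorrelated errors the observed covariances equal the true-score covariances, so only the own-variance terms attenuate.
True-score variance = [8.6²·0.93 + 5.2²·0.58] + 16.0992 = 84.466 + 16.0992 = 100.565.
Reliability = 100.565 / 117.099 = 0.859.

0.859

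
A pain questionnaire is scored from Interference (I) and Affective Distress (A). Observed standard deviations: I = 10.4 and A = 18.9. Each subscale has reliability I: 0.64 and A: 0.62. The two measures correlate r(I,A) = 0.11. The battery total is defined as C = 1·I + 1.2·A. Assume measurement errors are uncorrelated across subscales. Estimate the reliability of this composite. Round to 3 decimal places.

0.652

Var(C) = 10.4² + 1.2²·18.9² + 2·[1.2·10.4·18.9·0.11] = 622.542 + 51.8918 = 674.434.
Because errors are independent across components, Cov(Tᵢ,Tⱼ) = Cov(Xᵢ,Xⱼ); the off-diagonal part of the true-score variance is the same as above.
True-score variance = [10.4²·0.64 + 1.2²·18.9²·0.62] + 51.8918 = 388.139 + 51.8918 = 440.031.
Reliability = 440.031 / 674.434 = 0.652.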